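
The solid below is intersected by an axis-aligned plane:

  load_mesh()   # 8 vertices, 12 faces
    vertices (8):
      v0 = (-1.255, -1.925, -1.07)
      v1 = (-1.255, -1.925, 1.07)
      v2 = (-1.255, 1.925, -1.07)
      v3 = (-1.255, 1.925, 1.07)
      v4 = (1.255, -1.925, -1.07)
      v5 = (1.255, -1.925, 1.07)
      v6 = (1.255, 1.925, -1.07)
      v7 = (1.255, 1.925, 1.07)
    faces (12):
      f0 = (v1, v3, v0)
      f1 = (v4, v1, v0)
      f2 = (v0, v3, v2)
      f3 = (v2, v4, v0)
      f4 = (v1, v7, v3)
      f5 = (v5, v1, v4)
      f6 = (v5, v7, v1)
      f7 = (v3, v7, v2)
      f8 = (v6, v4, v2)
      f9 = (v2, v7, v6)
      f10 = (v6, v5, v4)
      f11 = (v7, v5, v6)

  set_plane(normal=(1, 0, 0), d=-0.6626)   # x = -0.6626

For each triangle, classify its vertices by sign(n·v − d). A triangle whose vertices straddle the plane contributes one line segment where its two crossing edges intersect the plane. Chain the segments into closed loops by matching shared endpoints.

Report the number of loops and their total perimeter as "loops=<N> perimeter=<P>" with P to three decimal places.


Straddling triangles (8 of 12):
  (v4,v1,v0) [+--] → (-0.6626, -1.925, 0.564926)–(-0.6626, -1.925, -1.07)  len=1.6349
  (v2,v4,v0) [-+-] → (-0.6626, 1.01634, -1.07)–(-0.6626, -1.925, -1.07)  len=2.9413
  (v1,v7,v3) [-+-] → (-0.6626, -1.01634, 1.07)–(-0.6626, 1.925, 1.07)  len=2.9413
  (v5,v1,v4) [+-+] → (-0.6626, -1.925, 1.07)–(-0.6626, -1.925, 0.564926)  len=0.5051
  (v5,v7,v1) [++-] → (-0.6626, -1.01634, 1.07)–(-0.6626, -1.925, 1.07)  len=0.9087
  (v3,v7,v2) [-+-] → (-0.6626, 1.925, 1.07)–(-0.6626, 1.925, -0.564926)  len=1.6349
  (v6,v4,v2) [++-] → (-0.6626, 1.01634, -1.07)–(-0.6626, 1.925, -1.07)  len=0.9087
  (v2,v7,v6) [-++] → (-0.6626, 1.925, -0.564926)–(-0.6626, 1.925, -1.07)  len=0.5051

Chained into 1 loop(s):
  loop 1: 8 segments, perimeter = 11.9800
Total perimeter = 11.980

loops=1 perimeter=11.980


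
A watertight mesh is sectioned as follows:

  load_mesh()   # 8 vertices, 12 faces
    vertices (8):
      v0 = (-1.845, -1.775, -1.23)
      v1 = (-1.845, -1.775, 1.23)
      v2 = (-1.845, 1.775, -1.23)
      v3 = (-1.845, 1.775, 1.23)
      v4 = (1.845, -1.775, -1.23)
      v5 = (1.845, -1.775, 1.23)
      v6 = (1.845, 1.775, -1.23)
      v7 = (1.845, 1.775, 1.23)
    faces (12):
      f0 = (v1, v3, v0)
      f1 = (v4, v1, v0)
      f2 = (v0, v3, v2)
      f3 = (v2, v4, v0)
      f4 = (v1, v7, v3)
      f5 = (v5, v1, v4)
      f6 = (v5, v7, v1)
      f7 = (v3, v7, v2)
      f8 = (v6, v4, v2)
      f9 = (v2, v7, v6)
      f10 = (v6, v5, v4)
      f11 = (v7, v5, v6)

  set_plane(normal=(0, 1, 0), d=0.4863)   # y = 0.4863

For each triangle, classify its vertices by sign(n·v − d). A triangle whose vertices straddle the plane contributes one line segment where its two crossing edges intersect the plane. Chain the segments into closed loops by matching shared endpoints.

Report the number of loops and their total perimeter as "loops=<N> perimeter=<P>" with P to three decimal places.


Straddling triangles (8 of 12):
  (v1,v3,v0) [-+-] → (-1.845, 0.4863, 1.23)–(-1.845, 0.4863, 0.336985)  len=0.8930
  (v0,v3,v2) [-++] → (-1.845, 0.4863, 0.336985)–(-1.845, 0.4863, -1.23)  len=1.5670
  (v2,v4,v0) [+--] → (-0.505478, 0.4863, -1.23)–(-1.845, 0.4863, -1.23)  len=1.3395
  (v1,v7,v3) [-++] → (0.505478, 0.4863, 1.23)–(-1.845, 0.4863, 1.23)  len=2.3505
  (v5,v7,v1) [-+-] → (1.845, 0.4863, 1.23)–(0.505478, 0.4863, 1.23)  len=1.3395
  (v6,v4,v2) [+-+] → (1.845, 0.4863, -1.23)–(-0.505478, 0.4863, -1.23)  len=2.3505
  (v6,v5,v4) [+--] → (1.845, 0.4863, -0.336985)–(1.845, 0.4863, -1.23)  len=0.8930
  (v7,v5,v6) [+-+] → (1.845, 0.4863, 1.23)–(1.845, 0.4863, -0.336985)  len=1.5670

Chained into 1 loop(s):
  loop 1: 8 segments, perimeter = 12.3000
Total perimeter = 12.300

loops=1 perimeter=12.300


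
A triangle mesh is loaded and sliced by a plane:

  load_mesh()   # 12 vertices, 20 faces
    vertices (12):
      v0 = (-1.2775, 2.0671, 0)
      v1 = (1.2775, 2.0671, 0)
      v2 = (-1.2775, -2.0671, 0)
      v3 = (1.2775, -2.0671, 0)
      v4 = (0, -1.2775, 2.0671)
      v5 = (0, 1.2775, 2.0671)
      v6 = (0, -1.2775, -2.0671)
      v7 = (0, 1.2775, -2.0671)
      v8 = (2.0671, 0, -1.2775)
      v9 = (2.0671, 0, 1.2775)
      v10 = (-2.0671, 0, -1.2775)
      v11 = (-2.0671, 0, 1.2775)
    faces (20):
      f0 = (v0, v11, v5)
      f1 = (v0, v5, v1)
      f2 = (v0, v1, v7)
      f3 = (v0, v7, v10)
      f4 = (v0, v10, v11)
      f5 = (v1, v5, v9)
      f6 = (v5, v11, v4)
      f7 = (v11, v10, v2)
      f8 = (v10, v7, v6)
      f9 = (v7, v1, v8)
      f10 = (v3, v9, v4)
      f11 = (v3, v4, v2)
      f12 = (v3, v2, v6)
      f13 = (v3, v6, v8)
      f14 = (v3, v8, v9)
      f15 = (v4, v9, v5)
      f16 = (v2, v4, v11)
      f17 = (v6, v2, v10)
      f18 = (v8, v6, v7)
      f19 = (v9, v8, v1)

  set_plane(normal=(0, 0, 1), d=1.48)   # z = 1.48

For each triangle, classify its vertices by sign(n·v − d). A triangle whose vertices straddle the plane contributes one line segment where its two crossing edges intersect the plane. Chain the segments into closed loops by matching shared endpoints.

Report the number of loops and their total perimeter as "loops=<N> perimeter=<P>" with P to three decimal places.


Straddling triangles (8 of 20):
  (v0,v11,v5) [--+] → (-1.53697, 0.327626, 1.48)–(-0.362837, 1.50176, 1.48)  len=1.6605
  (v0,v5,v1) [-+-] → (-0.362837, 1.50176, 1.48)–(0.362837, 1.50176, 1.48)  len=0.7257
  (v1,v5,v9) [-+-] → (0.362837, 1.50176, 1.48)–(1.53697, 0.327626, 1.48)  len=1.6605
  (v5,v11,v4) [+-+] → (-1.53697, 0.327626, 1.48)–(-1.53697, -0.327626, 1.48)  len=0.6553
  (v3,v9,v4) [--+] → (1.53697, -0.327626, 1.48)–(0.362837, -1.50176, 1.48)  len=1.6605
  (v3,v4,v2) [-+-] → (0.362837, -1.50176, 1.48)–(-0.362837, -1.50176, 1.48)  len=0.7257
  (v4,v9,v5) [+-+] → (1.53697, -0.327626, 1.48)–(1.53697, 0.327626, 1.48)  len=0.6553
  (v2,v4,v11) [-+-] → (-0.362837, -1.50176, 1.48)–(-1.53697, -0.327626, 1.48)  len=1.6605

Chained into 1 loop(s):
  loop 1: 8 segments, perimeter = 9.4038
Total perimeter = 9.404

loops=1 perimeter=9.404


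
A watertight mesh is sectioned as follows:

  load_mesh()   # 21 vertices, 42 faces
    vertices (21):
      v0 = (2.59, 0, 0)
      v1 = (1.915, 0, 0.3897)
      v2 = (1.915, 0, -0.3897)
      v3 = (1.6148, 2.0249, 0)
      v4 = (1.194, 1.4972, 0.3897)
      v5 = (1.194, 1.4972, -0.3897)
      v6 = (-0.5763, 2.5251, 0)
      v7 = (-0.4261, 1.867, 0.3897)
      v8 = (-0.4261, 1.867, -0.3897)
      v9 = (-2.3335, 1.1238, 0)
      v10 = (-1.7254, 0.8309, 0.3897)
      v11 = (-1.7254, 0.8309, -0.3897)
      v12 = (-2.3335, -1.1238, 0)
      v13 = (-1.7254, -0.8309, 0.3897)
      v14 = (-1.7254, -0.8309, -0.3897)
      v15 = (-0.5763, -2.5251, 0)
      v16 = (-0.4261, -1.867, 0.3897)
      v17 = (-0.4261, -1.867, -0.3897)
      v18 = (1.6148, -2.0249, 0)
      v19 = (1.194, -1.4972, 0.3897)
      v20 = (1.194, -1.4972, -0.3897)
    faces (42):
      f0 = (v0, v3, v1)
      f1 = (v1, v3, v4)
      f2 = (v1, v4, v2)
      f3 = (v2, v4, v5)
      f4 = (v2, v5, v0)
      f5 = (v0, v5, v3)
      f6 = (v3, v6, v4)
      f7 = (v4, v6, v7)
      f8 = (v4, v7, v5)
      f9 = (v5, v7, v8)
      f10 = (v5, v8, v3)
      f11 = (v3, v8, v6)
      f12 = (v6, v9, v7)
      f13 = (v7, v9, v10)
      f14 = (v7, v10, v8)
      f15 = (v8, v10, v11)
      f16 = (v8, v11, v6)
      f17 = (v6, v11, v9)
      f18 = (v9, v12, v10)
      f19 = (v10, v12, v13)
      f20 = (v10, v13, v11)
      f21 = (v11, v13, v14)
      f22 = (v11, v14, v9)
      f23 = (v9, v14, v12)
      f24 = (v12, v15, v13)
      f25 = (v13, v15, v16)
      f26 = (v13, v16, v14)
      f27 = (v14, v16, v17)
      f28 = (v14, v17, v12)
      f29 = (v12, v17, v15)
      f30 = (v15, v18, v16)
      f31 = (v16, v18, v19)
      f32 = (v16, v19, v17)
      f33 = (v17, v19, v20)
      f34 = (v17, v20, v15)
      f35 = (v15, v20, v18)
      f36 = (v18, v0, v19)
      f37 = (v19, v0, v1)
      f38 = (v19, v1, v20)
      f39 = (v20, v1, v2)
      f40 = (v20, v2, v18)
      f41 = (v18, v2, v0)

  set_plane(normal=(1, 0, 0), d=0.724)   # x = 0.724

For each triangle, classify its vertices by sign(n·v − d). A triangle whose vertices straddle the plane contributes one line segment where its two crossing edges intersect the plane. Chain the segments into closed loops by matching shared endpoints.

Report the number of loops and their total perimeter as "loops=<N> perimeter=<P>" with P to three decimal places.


loops=2 perimeter=4.501

Straddling triangles (12 of 42):
  (v3,v6,v4) [+-+] → (0.724, 2.22826, 0)–(0.724, 1.7701, 0.286238)  len=0.5402
  (v4,v6,v7) [+--] → (0.724, 1.7701, 0.286238)–(0.724, 1.60448, 0.3897)  len=0.1953
  (v4,v7,v5) [+-+] → (0.724, 1.60448, 0.3897)–(0.724, 1.60448, -0.163592)  len=0.5533
  (v5,v7,v8) [+--] → (0.724, 1.60448, -0.163592)–(0.724, 1.60448, -0.3897)  len=0.2261
  (v5,v8,v3) [+-+] → (0.724, 1.60448, -0.3897)–(0.724, 1.95598, -0.170094)  len=0.4145
  (v3,v8,v6) [+--] → (0.724, 1.95598, -0.170094)–(0.724, 2.22826, 0)  len=0.3210
  (v15,v18,v16) [-+-] → (0.724, -2.22826, 0)–(0.724, -1.95598, 0.170094)  len=0.3210
  (v16,v18,v19) [-++] → (0.724, -1.95598, 0.170094)–(0.724, -1.60448, 0.3897)  len=0.4145
  (v16,v19,v17) [-+-] → (0.724, -1.60448, 0.3897)–(0.724, -1.60448, 0.163592)  len=0.2261
  (v17,v19,v20) [-++] → (0.724, -1.60448, 0.163592)–(0.724, -1.60448, -0.3897)  len=0.5533
  (v17,v20,v15) [-+-] → (0.724, -1.60448, -0.3897)–(0.724, -1.7701, -0.286238)  len=0.1953
  (v15,v20,v18) [-++] → (0.724, -1.7701, -0.286238)–(0.724, -2.22826, 0)  len=0.5402

Chained into 2 loop(s):
  loop 1: 6 segments, perimeter = 2.2504
  loop 2: 6 segments, perimeter = 2.2504
Total perimeter = 4.501


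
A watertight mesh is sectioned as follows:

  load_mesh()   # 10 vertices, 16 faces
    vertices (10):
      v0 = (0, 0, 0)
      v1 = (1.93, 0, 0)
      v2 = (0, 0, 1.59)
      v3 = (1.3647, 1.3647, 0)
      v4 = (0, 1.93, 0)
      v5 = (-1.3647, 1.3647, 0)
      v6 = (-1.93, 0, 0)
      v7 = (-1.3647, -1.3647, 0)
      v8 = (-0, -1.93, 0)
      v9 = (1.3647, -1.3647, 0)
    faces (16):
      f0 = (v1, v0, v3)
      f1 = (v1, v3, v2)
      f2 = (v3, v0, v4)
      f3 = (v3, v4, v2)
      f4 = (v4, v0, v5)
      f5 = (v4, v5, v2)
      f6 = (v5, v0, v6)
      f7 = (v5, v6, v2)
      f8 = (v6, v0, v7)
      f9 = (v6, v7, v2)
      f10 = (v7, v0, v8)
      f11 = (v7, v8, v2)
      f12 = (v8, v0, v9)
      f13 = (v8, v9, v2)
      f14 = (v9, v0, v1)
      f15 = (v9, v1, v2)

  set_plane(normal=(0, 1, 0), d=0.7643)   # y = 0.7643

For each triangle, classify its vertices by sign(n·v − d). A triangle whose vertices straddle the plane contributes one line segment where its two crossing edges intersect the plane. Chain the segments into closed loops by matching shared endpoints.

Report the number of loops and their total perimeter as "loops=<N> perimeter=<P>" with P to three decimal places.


loops=1 perimeter=7.042

Straddling triangles (8 of 16):
  (v1,v0,v3) [--+] → (0.7643, 0.7643, 0)–(1.6134, 0.7643, 0)  len=0.8491
  (v1,v3,v2) [-+-] → (1.6134, 0.7643, 0)–(0.7643, 0.7643, 0.699521)  len=1.1001
  (v3,v0,v4) [+-+] → (0.7643, 0.7643, 0)–(0, 0.7643, 0)  len=0.7643
  (v3,v4,v2) [++-] → (0, 0.7643, 0.960344)–(0.7643, 0.7643, 0.699521)  len=0.8076
  (v4,v0,v5) [+-+] → (0, 0.7643, 0)–(-0.7643, 0.7643, 0)  len=0.7643
  (v4,v5,v2) [++-] → (-0.7643, 0.7643, 0.699521)–(0, 0.7643, 0.960344)  len=0.8076
  (v5,v0,v6) [+--] → (-0.7643, 0.7643, 0)–(-1.6134, 0.7643, 0)  len=0.8491
  (v5,v6,v2) [+--] → (-1.6134, 0.7643, 0)–(-0.7643, 0.7643, 0.699521)  len=1.1001

Chained into 1 loop(s):
  loop 1: 8 segments, perimeter = 7.0422
Total perimeter = 7.042


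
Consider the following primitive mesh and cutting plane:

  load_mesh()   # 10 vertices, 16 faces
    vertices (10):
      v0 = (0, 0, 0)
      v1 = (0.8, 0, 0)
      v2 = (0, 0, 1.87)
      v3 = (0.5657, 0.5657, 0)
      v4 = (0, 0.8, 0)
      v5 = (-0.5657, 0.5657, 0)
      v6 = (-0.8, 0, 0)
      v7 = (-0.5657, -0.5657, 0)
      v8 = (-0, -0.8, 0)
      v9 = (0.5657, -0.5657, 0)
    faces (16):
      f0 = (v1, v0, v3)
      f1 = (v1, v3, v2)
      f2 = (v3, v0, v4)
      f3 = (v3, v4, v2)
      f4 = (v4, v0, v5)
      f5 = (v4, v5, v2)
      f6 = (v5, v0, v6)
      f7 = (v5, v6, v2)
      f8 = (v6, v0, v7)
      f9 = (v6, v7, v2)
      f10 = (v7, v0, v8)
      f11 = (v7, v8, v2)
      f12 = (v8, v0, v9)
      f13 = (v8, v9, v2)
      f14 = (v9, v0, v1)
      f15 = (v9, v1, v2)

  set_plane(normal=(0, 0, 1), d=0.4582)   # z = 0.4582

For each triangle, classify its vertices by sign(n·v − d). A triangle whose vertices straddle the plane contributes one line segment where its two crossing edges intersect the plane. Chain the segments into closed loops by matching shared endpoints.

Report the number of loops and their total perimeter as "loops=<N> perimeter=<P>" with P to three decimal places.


loops=1 perimeter=3.698

Straddling triangles (8 of 16):
  (v1,v3,v2) [--+] → (0.427088, 0.427088, 0.4582)–(0.603979, 0, 0.4582)  len=0.4623
  (v3,v4,v2) [--+] → (0, 0.603979, 0.4582)–(0.427088, 0.427088, 0.4582)  len=0.4623
  (v4,v5,v2) [--+] → (-0.427088, 0.427088, 0.4582)–(0, 0.603979, 0.4582)  len=0.4623
  (v5,v6,v2) [--+] → (-0.603979, 0, 0.4582)–(-0.427088, 0.427088, 0.4582)  len=0.4623
  (v6,v7,v2) [--+] → (-0.427088, -0.427088, 0.4582)–(-0.603979, 0, 0.4582)  len=0.4623
  (v7,v8,v2) [--+] → (0, -0.603979, 0.4582)–(-0.427088, -0.427088, 0.4582)  len=0.4623
  (v8,v9,v2) [--+] → (0.427088, -0.427088, 0.4582)–(0, -0.603979, 0.4582)  len=0.4623
  (v9,v1,v2) [--+] → (0.603979, 0, 0.4582)–(0.427088, -0.427088, 0.4582)  len=0.4623

Chained into 1 loop(s):
  loop 1: 8 segments, perimeter = 3.6982
Total perimeter = 3.698


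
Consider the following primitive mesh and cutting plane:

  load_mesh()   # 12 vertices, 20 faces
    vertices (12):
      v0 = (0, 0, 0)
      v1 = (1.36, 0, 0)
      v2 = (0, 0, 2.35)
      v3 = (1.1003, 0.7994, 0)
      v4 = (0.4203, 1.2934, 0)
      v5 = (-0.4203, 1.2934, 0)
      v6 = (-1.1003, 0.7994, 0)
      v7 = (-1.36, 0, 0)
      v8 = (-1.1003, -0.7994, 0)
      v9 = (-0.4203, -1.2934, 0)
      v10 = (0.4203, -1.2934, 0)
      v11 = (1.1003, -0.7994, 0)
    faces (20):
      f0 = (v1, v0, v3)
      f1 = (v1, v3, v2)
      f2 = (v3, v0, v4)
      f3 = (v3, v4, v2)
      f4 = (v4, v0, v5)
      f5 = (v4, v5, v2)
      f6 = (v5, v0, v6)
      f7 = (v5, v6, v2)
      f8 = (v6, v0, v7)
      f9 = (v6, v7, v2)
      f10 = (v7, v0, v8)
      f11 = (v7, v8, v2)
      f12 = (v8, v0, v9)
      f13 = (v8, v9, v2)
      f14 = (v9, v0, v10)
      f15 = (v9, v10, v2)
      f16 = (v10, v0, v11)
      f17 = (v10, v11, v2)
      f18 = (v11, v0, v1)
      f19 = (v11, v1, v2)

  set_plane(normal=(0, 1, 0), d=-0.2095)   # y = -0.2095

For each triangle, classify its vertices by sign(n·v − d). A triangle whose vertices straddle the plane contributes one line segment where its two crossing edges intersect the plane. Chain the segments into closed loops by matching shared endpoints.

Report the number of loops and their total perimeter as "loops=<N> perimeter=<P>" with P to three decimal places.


Straddling triangles (10 of 20):
  (v7,v0,v8) [++-] → (-0.288357, -0.2095, 0)–(-1.29194, -0.2095, 0)  len=1.0036
  (v7,v8,v2) [+-+] → (-1.29194, -0.2095, 0)–(-0.288357, -0.2095, 1.73413)  len=2.0036
  (v8,v0,v9) [-+-] → (-0.288357, -0.2095, 0)–(-0.0680786, -0.2095, 0)  len=0.2203
  (v8,v9,v2) [--+] → (-0.0680786, -0.2095, 1.96936)–(-0.288357, -0.2095, 1.73413)  len=0.3223
  (v9,v0,v10) [-+-] → (-0.0680786, -0.2095, 0)–(0.0680786, -0.2095, 0)  len=0.1362
  (v9,v10,v2) [--+] → (0.0680786, -0.2095, 1.96936)–(-0.0680786, -0.2095, 1.96936)  len=0.1362
  (v10,v0,v11) [-+-] → (0.0680786, -0.2095, 0)–(0.288357, -0.2095, 0)  len=0.2203
  (v10,v11,v2) [--+] → (0.288357, -0.2095, 1.73413)–(0.0680786, -0.2095, 1.96936)  len=0.3223
  (v11,v0,v1) [-++] → (0.288357, -0.2095, 0)–(1.29194, -0.2095, 0)  len=1.0036
  (v11,v1,v2) [-++] → (1.29194, -0.2095, 0)–(0.288357, -0.2095, 1.73413)  len=2.0036

Chained into 1 loop(s):
  loop 1: 10 segments, perimeter = 7.3718
Total perimeter = 7.372

loops=1 perimeter=7.372


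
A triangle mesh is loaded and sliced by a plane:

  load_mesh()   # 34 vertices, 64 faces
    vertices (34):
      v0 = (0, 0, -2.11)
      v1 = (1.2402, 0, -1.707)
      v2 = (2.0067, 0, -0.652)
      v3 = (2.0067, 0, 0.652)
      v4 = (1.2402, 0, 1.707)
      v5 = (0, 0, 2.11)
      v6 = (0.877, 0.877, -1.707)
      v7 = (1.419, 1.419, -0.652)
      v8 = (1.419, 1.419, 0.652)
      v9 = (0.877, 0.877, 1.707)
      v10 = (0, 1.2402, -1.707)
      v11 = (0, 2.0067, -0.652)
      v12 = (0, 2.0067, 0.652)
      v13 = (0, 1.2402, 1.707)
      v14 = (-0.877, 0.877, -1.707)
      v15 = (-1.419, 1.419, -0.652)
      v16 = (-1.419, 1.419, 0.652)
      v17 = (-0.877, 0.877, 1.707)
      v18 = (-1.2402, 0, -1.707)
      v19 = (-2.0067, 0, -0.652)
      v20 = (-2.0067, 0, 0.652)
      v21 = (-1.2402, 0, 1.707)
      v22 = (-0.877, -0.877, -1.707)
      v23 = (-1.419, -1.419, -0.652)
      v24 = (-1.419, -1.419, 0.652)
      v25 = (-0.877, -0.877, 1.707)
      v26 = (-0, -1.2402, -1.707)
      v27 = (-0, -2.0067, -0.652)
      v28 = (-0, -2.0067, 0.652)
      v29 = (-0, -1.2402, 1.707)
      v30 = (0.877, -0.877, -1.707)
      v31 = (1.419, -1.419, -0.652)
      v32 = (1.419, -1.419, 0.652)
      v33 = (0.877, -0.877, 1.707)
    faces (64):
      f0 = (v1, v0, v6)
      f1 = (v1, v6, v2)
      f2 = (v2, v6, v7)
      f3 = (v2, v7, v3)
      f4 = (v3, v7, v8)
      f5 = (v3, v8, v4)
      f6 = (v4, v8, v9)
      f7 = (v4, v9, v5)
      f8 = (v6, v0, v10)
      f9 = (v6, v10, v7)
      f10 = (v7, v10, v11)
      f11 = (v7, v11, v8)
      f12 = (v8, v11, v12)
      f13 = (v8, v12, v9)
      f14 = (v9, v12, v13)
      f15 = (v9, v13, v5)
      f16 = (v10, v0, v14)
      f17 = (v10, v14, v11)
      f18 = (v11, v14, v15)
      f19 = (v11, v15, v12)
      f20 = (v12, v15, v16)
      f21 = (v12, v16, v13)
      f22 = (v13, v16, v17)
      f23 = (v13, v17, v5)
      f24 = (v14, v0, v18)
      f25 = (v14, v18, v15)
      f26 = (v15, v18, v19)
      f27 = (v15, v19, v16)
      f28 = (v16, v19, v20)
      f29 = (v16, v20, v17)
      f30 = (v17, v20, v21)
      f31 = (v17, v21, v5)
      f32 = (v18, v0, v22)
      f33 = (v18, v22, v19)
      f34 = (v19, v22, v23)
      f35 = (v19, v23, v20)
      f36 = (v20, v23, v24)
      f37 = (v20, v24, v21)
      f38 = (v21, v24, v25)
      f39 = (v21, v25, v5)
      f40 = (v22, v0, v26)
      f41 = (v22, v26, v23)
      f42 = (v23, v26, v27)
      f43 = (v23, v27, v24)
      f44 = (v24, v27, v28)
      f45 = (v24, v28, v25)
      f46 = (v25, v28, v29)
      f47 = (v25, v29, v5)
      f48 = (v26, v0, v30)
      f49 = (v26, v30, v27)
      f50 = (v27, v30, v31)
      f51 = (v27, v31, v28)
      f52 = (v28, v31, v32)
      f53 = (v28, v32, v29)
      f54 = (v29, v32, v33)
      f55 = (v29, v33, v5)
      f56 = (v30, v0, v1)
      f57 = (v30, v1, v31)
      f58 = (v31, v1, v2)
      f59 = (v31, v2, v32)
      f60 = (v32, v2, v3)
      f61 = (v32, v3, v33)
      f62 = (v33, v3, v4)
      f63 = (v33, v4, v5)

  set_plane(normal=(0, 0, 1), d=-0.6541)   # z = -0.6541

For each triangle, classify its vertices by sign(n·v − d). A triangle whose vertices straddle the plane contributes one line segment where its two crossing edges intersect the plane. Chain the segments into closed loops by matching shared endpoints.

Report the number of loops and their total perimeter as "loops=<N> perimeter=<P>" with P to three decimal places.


loops=1 perimeter=12.278

Straddling triangles (16 of 64):
  (v1,v6,v2) [--+] → (2.00445, 0.00174569, -0.6541)–(2.00517, 0, -0.6541)  len=0.0019
  (v2,v6,v7) [+-+] → (2.00445, 0.00174569, -0.6541)–(1.41792, 1.41792, -0.6541)  len=1.5328
  (v6,v10,v7) [--+] → (1.41618, 1.41864, -0.6541)–(1.41792, 1.41792, -0.6541)  len=0.0019
  (v7,v10,v11) [+-+] → (1.41618, 1.41864, -0.6541)–(0, 2.00517, -0.6541)  len=1.5328
  (v10,v14,v11) [--+] → (-0.00174569, 2.00445, -0.6541)–(0, 2.00517, -0.6541)  len=0.0019
  (v11,v14,v15) [+-+] → (-0.00174569, 2.00445, -0.6541)–(-1.41792, 1.41792, -0.6541)  len=1.5328
  (v14,v18,v15) [--+] → (-1.41864, 1.41618, -0.6541)–(-1.41792, 1.41792, -0.6541)  len=0.0019
  (v15,v18,v19) [+-+] → (-1.41864, 1.41618, -0.6541)–(-2.00517, 0, -0.6541)  len=1.5328
  (v18,v22,v19) [--+] → (-2.00445, -0.00174569, -0.6541)–(-2.00517, 0, -0.6541)  len=0.0019
  (v19,v22,v23) [+-+] → (-2.00445, -0.00174569, -0.6541)–(-1.41792, -1.41792, -0.6541)  len=1.5328
  (v22,v26,v23) [--+] → (-1.41618, -1.41864, -0.6541)–(-1.41792, -1.41792, -0.6541)  len=0.0019
  (v23,v26,v27) [+-+] → (-1.41618, -1.41864, -0.6541)–(0, -2.00517, -0.6541)  len=1.5328
  (v26,v30,v27) [--+] → (0.00174569, -2.00445, -0.6541)–(0, -2.00517, -0.6541)  len=0.0019
  (v27,v30,v31) [+-+] → (0.00174569, -2.00445, -0.6541)–(1.41792, -1.41792, -0.6541)  len=1.5328
  (v30,v1,v31) [--+] → (1.41864, -1.41618, -0.6541)–(1.41792, -1.41792, -0.6541)  len=0.0019
  (v31,v1,v2) [+-+] → (1.41864, -1.41618, -0.6541)–(2.00517, 0, -0.6541)  len=1.5328

Chained into 1 loop(s):
  loop 1: 16 segments, perimeter = 12.2778
Total perimeter = 12.278


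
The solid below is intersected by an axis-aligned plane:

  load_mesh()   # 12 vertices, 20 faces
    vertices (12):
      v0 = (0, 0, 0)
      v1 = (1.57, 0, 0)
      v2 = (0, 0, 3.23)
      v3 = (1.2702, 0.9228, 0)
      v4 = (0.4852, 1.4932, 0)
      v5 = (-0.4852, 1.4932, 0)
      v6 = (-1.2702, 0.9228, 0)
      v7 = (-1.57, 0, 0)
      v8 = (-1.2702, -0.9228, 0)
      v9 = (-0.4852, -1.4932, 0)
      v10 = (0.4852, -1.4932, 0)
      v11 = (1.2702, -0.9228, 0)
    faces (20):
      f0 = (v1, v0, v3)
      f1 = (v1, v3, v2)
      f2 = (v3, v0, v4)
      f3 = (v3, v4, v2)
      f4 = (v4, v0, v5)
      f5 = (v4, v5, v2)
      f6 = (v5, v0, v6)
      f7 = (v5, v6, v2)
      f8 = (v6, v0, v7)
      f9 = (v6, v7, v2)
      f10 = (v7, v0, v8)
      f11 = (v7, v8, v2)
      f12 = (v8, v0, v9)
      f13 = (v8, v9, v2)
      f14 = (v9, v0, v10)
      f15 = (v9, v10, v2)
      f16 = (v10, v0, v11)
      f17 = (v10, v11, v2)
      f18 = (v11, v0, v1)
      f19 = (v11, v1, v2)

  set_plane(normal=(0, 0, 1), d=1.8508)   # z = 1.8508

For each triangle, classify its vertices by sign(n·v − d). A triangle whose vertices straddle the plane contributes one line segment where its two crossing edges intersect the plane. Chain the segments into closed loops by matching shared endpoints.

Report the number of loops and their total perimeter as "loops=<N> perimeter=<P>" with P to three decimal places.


loops=1 perimeter=4.143

Straddling triangles (10 of 20):
  (v1,v3,v2) [--+] → (0.542371, 0.394033, 1.8508)–(0.670385, 0, 1.8508)  len=0.4143
  (v3,v4,v2) [--+] → (0.207179, 0.637592, 1.8508)–(0.542371, 0.394033, 1.8508)  len=0.4143
  (v4,v5,v2) [--+] → (-0.207179, 0.637592, 1.8508)–(0.207179, 0.637592, 1.8508)  len=0.4144
  (v5,v6,v2) [--+] → (-0.542371, 0.394033, 1.8508)–(-0.207179, 0.637592, 1.8508)  len=0.4143
  (v6,v7,v2) [--+] → (-0.670385, 0, 1.8508)–(-0.542371, 0.394033, 1.8508)  len=0.4143
  (v7,v8,v2) [--+] → (-0.542371, -0.394033, 1.8508)–(-0.670385, 0, 1.8508)  len=0.4143
  (v8,v9,v2) [--+] → (-0.207179, -0.637592, 1.8508)–(-0.542371, -0.394033, 1.8508)  len=0.4143
  (v9,v10,v2) [--+] → (0.207179, -0.637592, 1.8508)–(-0.207179, -0.637592, 1.8508)  len=0.4144
  (v10,v11,v2) [--+] → (0.542371, -0.394033, 1.8508)–(0.207179, -0.637592, 1.8508)  len=0.4143
  (v11,v1,v2) [--+] → (0.670385, 0, 1.8508)–(0.542371, -0.394033, 1.8508)  len=0.4143

Chained into 1 loop(s):
  loop 1: 10 segments, perimeter = 4.1433
Total perimeter = 4.143


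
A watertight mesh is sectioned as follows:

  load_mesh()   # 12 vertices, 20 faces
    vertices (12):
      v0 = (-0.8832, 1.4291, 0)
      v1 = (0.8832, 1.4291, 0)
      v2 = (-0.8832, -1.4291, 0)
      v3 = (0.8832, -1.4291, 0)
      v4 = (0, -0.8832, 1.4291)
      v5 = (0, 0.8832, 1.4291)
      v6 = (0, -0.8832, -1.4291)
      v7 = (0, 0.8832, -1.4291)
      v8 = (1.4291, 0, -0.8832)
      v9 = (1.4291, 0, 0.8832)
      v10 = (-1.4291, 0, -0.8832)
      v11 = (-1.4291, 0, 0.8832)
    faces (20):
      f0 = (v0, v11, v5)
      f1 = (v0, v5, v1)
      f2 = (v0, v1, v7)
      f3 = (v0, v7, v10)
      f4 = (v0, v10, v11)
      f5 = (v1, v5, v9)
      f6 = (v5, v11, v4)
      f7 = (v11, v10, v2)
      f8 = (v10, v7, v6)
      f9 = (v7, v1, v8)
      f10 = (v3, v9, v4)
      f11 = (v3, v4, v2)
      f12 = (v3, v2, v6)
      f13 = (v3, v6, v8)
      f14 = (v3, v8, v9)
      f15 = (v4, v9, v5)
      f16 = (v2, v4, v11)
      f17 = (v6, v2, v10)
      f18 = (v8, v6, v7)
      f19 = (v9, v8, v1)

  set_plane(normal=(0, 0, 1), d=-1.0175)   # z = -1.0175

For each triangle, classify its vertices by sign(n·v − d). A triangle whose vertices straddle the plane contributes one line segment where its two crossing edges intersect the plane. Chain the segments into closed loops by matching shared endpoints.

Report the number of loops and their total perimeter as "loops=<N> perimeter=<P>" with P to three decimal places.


loops=1 perimeter=6.543

Straddling triangles (8 of 20):
  (v0,v1,v7) [++-] → (0.254373, 1.04043, -1.0175)–(-0.254373, 1.04043, -1.0175)  len=0.5087
  (v0,v7,v10) [+-+] → (-0.254373, 1.04043, -1.0175)–(-1.07752, 0.217281, -1.0175)  len=1.1641
  (v10,v7,v6) [+--] → (-1.07752, 0.217281, -1.0175)–(-1.07752, -0.217281, -1.0175)  len=0.4346
  (v7,v1,v8) [-++] → (0.254373, 1.04043, -1.0175)–(1.07752, 0.217281, -1.0175)  len=1.1641
  (v3,v2,v6) [++-] → (-0.254373, -1.04043, -1.0175)–(0.254373, -1.04043, -1.0175)  len=0.5087
  (v3,v6,v8) [+-+] → (0.254373, -1.04043, -1.0175)–(1.07752, -0.217281, -1.0175)  len=1.1641
  (v6,v2,v10) [-++] → (-0.254373, -1.04043, -1.0175)–(-1.07752, -0.217281, -1.0175)  len=1.1641
  (v8,v6,v7) [+--] → (1.07752, -0.217281, -1.0175)–(1.07752, 0.217281, -1.0175)  len=0.4346

Chained into 1 loop(s):
  loop 1: 8 segments, perimeter = 6.5430
Total perimeter = 6.543


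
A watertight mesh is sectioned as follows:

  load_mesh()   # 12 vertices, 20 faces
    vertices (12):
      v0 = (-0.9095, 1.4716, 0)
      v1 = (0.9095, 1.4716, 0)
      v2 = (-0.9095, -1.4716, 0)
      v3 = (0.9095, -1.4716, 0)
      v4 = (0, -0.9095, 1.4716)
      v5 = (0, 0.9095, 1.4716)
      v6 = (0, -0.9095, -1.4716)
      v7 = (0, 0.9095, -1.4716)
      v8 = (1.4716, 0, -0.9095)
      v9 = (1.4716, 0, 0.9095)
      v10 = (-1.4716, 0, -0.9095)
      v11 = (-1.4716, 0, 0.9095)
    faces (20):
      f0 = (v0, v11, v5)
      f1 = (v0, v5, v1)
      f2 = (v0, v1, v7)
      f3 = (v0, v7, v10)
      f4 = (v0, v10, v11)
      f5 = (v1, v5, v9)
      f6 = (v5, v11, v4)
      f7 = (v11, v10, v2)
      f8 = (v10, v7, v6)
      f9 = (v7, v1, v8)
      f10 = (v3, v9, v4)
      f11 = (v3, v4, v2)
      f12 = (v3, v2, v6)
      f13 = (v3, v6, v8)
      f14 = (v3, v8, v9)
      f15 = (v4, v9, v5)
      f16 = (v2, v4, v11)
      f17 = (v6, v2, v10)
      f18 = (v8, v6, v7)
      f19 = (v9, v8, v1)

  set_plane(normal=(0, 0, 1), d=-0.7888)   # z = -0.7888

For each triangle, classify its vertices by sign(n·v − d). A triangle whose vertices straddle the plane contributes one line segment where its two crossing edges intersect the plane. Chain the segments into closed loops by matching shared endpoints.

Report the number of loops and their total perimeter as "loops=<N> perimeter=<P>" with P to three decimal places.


loops=1 perimeter=8.040

Straddling triangles (10 of 20):
  (v0,v1,v7) [++-] → (0.421994, 1.17031, -0.7888)–(-0.421994, 1.17031, -0.7888)  len=0.8440
  (v0,v7,v10) [+--] → (-0.421994, 1.17031, -0.7888)–(-1.397, 0.195296, -0.7888)  len=1.3789
  (v0,v10,v11) [+-+] → (-1.397, 0.195296, -0.7888)–(-1.4716, 0, -0.7888)  len=0.2091
  (v11,v10,v2) [+-+] → (-1.4716, 0, -0.7888)–(-1.397, -0.195296, -0.7888)  len=0.2091
  (v7,v1,v8) [-+-] → (0.421994, 1.17031, -0.7888)–(1.397, 0.195296, -0.7888)  len=1.3789
  (v3,v2,v6) [++-] → (-0.421994, -1.17031, -0.7888)–(0.421994, -1.17031, -0.7888)  len=0.8440
  (v3,v6,v8) [+--] → (0.421994, -1.17031, -0.7888)–(1.397, -0.195296, -0.7888)  len=1.3789
  (v3,v8,v9) [+-+] → (1.397, -0.195296, -0.7888)–(1.4716, 0, -0.7888)  len=0.2091
  (v6,v2,v10) [-+-] → (-0.421994, -1.17031, -0.7888)–(-1.397, -0.195296, -0.7888)  len=1.3789
  (v9,v8,v1) [+-+] → (1.4716, 0, -0.7888)–(1.397, 0.195296, -0.7888)  len=0.2091

Chained into 1 loop(s):
  loop 1: 10 segments, perimeter = 8.0397
Total perimeter = 8.040


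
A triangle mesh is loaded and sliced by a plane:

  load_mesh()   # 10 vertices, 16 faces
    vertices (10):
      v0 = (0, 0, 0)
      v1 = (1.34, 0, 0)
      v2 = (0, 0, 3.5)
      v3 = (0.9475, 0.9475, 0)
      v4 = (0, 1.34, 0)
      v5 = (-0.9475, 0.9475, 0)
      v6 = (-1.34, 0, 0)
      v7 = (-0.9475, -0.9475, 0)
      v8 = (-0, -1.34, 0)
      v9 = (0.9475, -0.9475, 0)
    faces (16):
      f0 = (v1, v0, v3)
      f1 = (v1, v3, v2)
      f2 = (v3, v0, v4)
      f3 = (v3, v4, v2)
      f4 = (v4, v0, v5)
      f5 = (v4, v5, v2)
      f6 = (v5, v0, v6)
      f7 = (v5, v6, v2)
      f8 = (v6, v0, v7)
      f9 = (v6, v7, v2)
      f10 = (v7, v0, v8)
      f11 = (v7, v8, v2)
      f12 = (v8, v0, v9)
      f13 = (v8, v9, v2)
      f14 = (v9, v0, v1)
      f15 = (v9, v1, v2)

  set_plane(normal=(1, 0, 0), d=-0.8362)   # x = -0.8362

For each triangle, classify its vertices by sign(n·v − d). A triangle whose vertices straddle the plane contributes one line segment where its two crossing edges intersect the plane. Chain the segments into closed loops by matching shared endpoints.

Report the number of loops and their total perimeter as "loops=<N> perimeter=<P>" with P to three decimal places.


loops=1 perimeter=5.332

Straddling triangles (8 of 16):
  (v4,v0,v5) [++-] → (-0.8362, 0.8362, 0)–(-0.8362, 0.993606, 0)  len=0.1574
  (v4,v5,v2) [+-+] → (-0.8362, 0.993606, 0)–(-0.8362, 0.8362, 0.411135)  len=0.4402
  (v5,v0,v6) [-+-] → (-0.8362, 0.8362, 0)–(-0.8362, 0, 0)  len=0.8362
  (v5,v6,v2) [--+] → (-0.8362, 0, 1.3159)–(-0.8362, 0.8362, 0.411135)  len=1.2320
  (v6,v0,v7) [-+-] → (-0.8362, 0, 0)–(-0.8362, -0.8362, 0)  len=0.8362
  (v6,v7,v2) [--+] → (-0.8362, -0.8362, 0.411135)–(-0.8362, 0, 1.3159)  len=1.2320
  (v7,v0,v8) [-++] → (-0.8362, -0.8362, 0)–(-0.8362, -0.993606, 0)  len=0.1574
  (v7,v8,v2) [-++] → (-0.8362, -0.993606, 0)–(-0.8362, -0.8362, 0.411135)  len=0.4402

Chained into 1 loop(s):
  loop 1: 8 segments, perimeter = 5.3317
Total perimeter = 5.332


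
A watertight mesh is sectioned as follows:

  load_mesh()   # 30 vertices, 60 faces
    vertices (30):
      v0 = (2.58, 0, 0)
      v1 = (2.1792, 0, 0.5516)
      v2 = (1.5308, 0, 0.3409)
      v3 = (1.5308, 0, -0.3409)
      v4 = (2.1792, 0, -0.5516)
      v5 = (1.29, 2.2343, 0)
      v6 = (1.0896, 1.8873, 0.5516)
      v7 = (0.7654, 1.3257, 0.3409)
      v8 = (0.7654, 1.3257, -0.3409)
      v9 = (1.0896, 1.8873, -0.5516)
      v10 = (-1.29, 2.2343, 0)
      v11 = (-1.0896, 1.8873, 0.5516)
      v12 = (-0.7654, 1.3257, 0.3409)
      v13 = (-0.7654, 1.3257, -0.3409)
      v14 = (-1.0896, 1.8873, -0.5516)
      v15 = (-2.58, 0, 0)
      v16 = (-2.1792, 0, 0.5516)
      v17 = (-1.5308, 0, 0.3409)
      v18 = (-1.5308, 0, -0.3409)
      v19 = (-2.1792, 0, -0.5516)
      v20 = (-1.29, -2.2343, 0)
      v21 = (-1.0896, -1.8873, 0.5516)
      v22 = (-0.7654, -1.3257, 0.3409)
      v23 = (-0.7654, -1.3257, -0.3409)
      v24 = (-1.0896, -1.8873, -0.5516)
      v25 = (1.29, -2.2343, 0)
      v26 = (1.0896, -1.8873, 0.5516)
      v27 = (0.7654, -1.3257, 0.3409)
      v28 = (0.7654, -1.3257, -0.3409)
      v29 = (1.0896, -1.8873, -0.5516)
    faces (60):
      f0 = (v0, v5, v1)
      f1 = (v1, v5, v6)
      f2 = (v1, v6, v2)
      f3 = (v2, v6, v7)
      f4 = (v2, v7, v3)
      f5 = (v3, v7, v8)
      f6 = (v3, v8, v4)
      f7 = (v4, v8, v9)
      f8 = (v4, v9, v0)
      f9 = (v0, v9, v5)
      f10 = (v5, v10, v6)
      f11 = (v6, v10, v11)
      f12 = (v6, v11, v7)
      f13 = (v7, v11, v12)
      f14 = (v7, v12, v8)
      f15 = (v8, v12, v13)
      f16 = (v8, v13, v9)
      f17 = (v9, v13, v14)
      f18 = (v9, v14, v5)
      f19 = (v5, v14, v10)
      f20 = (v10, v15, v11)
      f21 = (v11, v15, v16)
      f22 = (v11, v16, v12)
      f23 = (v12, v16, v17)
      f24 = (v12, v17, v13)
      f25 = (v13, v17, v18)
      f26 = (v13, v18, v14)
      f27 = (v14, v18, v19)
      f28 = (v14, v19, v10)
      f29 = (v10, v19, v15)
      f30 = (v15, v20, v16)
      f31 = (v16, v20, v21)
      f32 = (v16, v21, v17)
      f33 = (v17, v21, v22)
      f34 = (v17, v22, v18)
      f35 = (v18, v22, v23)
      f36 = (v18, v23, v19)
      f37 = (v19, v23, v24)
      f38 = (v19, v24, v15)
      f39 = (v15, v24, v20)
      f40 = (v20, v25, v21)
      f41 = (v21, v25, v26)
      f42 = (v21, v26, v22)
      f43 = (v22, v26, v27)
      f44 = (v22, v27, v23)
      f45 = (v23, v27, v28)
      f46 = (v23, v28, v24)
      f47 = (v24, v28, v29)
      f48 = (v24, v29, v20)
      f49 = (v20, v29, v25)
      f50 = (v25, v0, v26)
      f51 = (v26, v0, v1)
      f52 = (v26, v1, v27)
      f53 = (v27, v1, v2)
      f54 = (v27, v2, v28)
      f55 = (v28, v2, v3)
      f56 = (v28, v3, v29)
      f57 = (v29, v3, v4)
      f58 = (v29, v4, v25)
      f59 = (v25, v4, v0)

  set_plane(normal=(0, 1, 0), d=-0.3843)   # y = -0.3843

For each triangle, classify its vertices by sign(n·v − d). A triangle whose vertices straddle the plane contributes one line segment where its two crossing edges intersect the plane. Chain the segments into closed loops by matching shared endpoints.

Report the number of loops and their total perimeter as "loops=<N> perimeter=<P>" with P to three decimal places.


Straddling triangles (20 of 60):
  (v15,v20,v16) [+-+] → (-2.35812, -0.3843, 0)–(-2.02626, -0.3843, 0.456725)  len=0.5646
  (v16,v20,v21) [+--] → (-2.02626, -0.3843, 0.456725)–(-1.95733, -0.3843, 0.5516)  len=0.1173
  (v16,v21,v17) [+-+] → (-1.95733, -0.3843, 0.5516)–(-1.44096, -0.3843, 0.383804)  len=0.5429
  (v17,v21,v22) [+--] → (-1.44096, -0.3843, 0.383804)–(-1.30892, -0.3843, 0.3409)  len=0.1388
  (v17,v22,v18) [+-+] → (-1.30892, -0.3843, 0.3409)–(-1.30892, -0.3843, -0.143257)  len=0.4842
  (v18,v22,v23) [+--] → (-1.30892, -0.3843, -0.143257)–(-1.30892, -0.3843, -0.3409)  len=0.1976
  (v18,v23,v19) [+-+] → (-1.30892, -0.3843, -0.3409)–(-1.76936, -0.3843, -0.490521)  len=0.4841
  (v19,v23,v24) [+--] → (-1.76936, -0.3843, -0.490521)–(-1.95733, -0.3843, -0.5516)  len=0.1976
  (v19,v24,v15) [+-+] → (-1.95733, -0.3843, -0.5516)–(-2.27652, -0.3843, -0.112319)  len=0.5430
  (v15,v24,v20) [+--] → (-2.27652, -0.3843, -0.112319)–(-2.35812, -0.3843, 0)  len=0.1388
  (v25,v0,v26) [-+-] → (2.35812, -0.3843, 0)–(2.27652, -0.3843, 0.112319)  len=0.1388
  (v26,v0,v1) [-++] → (2.27652, -0.3843, 0.112319)–(1.95733, -0.3843, 0.5516)  len=0.5430
  (v26,v1,v27) [-+-] → (1.95733, -0.3843, 0.5516)–(1.76936, -0.3843, 0.490521)  len=0.1976
  (v27,v1,v2) [-++] → (1.76936, -0.3843, 0.490521)–(1.30892, -0.3843, 0.3409)  len=0.4841
  (v27,v2,v28) [-+-] → (1.30892, -0.3843, 0.3409)–(1.30892, -0.3843, 0.143257)  len=0.1976
  (v28,v2,v3) [-++] → (1.30892, -0.3843, 0.143257)–(1.30892, -0.3843, -0.3409)  len=0.4842
  (v28,v3,v29) [-+-] → (1.30892, -0.3843, -0.3409)–(1.44096, -0.3843, -0.383804)  len=0.1388
  (v29,v3,v4) [-++] → (1.44096, -0.3843, -0.383804)–(1.95733, -0.3843, -0.5516)  len=0.5429
  (v29,v4,v25) [-+-] → (1.95733, -0.3843, -0.5516)–(2.02626, -0.3843, -0.456725)  len=0.1173
  (v25,v4,v0) [-++] → (2.02626, -0.3843, -0.456725)–(2.35812, -0.3843, 0)  len=0.5646

Chained into 2 loop(s):
  loop 1: 10 segments, perimeter = 3.4090
  loop 2: 10 segments, perimeter = 3.4090
Total perimeter = 6.818

loops=2 perimeter=6.818


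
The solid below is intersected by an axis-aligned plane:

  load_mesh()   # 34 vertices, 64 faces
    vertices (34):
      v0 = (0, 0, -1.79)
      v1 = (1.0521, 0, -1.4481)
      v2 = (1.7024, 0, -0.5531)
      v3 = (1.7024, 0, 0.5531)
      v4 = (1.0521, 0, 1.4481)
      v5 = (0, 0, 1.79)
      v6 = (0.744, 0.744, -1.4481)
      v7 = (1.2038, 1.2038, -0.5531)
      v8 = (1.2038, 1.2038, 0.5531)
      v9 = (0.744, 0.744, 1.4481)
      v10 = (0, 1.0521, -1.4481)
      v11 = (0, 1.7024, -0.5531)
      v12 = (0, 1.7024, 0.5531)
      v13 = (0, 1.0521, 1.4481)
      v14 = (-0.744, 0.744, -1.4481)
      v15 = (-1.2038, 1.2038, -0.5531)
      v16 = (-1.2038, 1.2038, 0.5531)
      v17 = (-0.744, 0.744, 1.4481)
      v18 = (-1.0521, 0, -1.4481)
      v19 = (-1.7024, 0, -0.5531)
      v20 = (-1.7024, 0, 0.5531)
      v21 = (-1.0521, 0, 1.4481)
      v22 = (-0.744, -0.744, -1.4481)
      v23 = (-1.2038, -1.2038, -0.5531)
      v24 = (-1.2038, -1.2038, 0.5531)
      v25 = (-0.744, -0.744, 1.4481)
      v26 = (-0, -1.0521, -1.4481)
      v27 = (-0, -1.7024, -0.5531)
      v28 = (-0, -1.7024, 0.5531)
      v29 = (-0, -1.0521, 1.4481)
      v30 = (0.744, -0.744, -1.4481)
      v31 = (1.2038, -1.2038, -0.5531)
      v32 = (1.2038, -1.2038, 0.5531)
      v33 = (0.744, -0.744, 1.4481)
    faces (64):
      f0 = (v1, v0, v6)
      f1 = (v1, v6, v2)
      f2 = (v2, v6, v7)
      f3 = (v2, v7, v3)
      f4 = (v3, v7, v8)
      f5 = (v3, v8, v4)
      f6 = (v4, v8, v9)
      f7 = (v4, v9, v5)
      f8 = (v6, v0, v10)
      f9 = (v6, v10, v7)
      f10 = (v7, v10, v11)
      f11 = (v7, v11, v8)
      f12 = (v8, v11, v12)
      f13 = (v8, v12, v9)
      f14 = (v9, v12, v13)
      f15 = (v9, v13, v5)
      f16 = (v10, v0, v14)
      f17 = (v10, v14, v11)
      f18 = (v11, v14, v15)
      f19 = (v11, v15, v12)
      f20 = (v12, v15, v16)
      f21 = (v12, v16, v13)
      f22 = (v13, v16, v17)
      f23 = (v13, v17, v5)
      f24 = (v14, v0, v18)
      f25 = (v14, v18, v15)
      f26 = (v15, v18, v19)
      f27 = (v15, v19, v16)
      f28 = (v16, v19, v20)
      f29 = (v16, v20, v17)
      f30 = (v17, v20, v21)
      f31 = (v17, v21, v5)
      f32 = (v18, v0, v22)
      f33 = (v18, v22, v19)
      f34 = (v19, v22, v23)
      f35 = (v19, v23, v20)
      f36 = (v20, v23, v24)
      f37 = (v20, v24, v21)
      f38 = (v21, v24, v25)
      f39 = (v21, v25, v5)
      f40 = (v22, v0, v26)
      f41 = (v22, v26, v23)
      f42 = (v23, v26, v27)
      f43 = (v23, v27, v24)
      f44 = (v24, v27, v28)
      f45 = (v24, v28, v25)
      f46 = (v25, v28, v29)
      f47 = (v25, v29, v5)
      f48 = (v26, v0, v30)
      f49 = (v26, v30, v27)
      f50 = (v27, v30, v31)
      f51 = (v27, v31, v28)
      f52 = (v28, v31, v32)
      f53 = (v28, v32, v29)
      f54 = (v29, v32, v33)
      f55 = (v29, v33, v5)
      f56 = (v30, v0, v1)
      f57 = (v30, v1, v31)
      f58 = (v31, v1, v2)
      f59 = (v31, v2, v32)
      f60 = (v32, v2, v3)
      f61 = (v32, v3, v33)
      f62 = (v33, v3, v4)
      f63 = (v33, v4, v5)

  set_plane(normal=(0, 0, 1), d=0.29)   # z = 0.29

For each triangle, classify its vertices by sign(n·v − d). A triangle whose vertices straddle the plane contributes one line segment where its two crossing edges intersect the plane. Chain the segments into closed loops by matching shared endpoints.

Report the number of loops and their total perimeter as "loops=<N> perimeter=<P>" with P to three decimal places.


loops=1 perimeter=10.424

Straddling triangles (16 of 64):
  (v2,v7,v3) [--+] → (1.58381, 0.286313, 0.29)–(1.7024, 0, 0.29)  len=0.3099
  (v3,v7,v8) [+-+] → (1.58381, 0.286313, 0.29)–(1.2038, 1.2038, 0.29)  len=0.9931
  (v7,v11,v8) [--+] → (0.917487, 1.32239, 0.29)–(1.2038, 1.2038, 0.29)  len=0.3099
  (v8,v11,v12) [+-+] → (0.917487, 1.32239, 0.29)–(0, 1.7024, 0.29)  len=0.9931
  (v11,v15,v12) [--+] → (-0.286313, 1.58381, 0.29)–(0, 1.7024, 0.29)  len=0.3099
  (v12,v15,v16) [+-+] → (-0.286313, 1.58381, 0.29)–(-1.2038, 1.2038, 0.29)  len=0.9931
  (v15,v19,v16) [--+] → (-1.32239, 0.917487, 0.29)–(-1.2038, 1.2038, 0.29)  len=0.3099
  (v16,v19,v20) [+-+] → (-1.32239, 0.917487, 0.29)–(-1.7024, 0, 0.29)  len=0.9931
  (v19,v23,v20) [--+] → (-1.58381, -0.286313, 0.29)–(-1.7024, 0, 0.29)  len=0.3099
  (v20,v23,v24) [+-+] → (-1.58381, -0.286313, 0.29)–(-1.2038, -1.2038, 0.29)  len=0.9931
  (v23,v27,v24) [--+] → (-0.917487, -1.32239, 0.29)–(-1.2038, -1.2038, 0.29)  len=0.3099
  (v24,v27,v28) [+-+] → (-0.917487, -1.32239, 0.29)–(0, -1.7024, 0.29)  len=0.9931
  (v27,v31,v28) [--+] → (0.286313, -1.58381, 0.29)–(0, -1.7024, 0.29)  len=0.3099
  (v28,v31,v32) [+-+] → (0.286313, -1.58381, 0.29)–(1.2038, -1.2038, 0.29)  len=0.9931
  (v31,v2,v32) [--+] → (1.32239, -0.917487, 0.29)–(1.2038, -1.2038, 0.29)  len=0.3099
  (v32,v2,v3) [+-+] → (1.32239, -0.917487, 0.29)–(1.7024, 0, 0.29)  len=0.9931

Chained into 1 loop(s):
  loop 1: 16 segments, perimeter = 10.4238
Total perimeter = 10.424
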